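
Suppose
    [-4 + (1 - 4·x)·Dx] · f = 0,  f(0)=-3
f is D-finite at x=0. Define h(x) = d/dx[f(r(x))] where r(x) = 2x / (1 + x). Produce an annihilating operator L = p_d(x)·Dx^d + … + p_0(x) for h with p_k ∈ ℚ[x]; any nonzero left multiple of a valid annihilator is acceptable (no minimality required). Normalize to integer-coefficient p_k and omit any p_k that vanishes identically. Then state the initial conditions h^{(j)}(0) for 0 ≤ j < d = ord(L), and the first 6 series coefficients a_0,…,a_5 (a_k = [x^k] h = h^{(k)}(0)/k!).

f: a_k = -3, -12, -48, -192, -768, -3072, …
Substitute x→r, Dx→(1/r')Dx; clear ⇒ L₀.
Derive L from L₀ (diff closure).
L = 14 + (-1 + 7·x)·Dx  (order 1).
h: a_k = -24, -336, -3528, -32928, -288120, -2420208, …
ICs: h(0) = -24.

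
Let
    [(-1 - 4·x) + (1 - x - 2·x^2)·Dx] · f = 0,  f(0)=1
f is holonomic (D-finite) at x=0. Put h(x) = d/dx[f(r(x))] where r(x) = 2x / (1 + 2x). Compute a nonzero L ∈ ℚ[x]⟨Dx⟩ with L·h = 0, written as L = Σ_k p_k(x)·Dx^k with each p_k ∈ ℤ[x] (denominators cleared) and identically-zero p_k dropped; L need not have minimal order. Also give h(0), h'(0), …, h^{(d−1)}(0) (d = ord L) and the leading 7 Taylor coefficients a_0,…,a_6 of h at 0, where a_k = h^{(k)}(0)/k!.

f: a_k = 1, 1, 3, 5, 11, 21, 43, …
Change of var in L_f (x↦r) gives L₀.
Derive L from L₀ (diff closure).
L = (8 + 48·x + 288·x^2 + 320·x^3) + (-1 - 14·x - 36·x^2 + 56·x^3 + 160·x^4)·Dx  (order 1).
h: a_k = 2, 16, 0, 256, -640, 4608, -17920, …
ICs: h(0) = 2.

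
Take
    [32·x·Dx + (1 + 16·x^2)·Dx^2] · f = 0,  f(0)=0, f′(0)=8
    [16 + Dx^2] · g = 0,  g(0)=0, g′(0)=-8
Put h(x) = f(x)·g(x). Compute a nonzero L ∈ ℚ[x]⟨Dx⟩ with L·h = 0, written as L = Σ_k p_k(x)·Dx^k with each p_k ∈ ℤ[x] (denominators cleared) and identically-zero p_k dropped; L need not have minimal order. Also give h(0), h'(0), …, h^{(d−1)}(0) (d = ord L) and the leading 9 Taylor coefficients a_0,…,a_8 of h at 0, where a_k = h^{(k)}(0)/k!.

f: a_k = 0, 8, 0, -128/3, 0, 2048/5, 0, -32768/7, 0, …
g: a_k = 0, -8, 0, 64/3, 0, -256/15, 0, 2048/315, 0, …
Product ⇒ symmetric product L₀, ord ≤ 4.
L = (1280 + 53248·x^2 + 360448·x^4 + 2097152·x^6 + 8388608·x^8) + (1536·x + 40960·x^3 + 393216·x^5 + 2097152·x^7)·Dx + (96 + 4096·x^2 + 36864·x^4 + 262144·x^6 + 1048576·x^8)·Dx^2 + (96·x + 2560·x^3 + 24576·x^5 + 131072·x^7)·Dx^3 + (1 + 48·x^2 + 896·x^4 + 8192·x^6 + 32768·x^8)·Dx^4  (order 4).
h: a_k = 0, 0, -64, 0, 512, 0, -38912/9, 0, 704512/15, …
ICs: h(0) = 0, h′(0) = 0, h′′(0) = -128, h′′′(0) = 0.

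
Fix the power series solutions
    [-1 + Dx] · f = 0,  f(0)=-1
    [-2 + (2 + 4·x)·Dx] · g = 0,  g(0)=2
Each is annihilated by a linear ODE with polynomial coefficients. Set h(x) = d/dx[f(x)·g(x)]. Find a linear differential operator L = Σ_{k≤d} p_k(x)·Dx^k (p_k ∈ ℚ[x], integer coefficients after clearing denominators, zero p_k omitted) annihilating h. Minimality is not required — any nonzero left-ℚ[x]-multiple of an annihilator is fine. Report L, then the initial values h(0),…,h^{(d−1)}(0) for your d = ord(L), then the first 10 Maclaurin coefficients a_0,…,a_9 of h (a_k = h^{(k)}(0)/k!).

f: a_k = -1, -1, -1/2, -1/6, -1/24, -1/120, -1/720, -1/5040, -1/40320, -1/362880, …
g: a_k = 2, 2, -1, 1, -5/4, 7/4, -21/8, 33/8, -429/64, 715/64, …
Sym-product of L_f,L_g gives L₀ (≤ ord 1).
h=h₀': d/dx-closure on L₀ ⇒ L.
L = (1 + 4·x + 2·x^2) + (-1 - 3·x - 2·x^2)·Dx  (order 1).
h: a_k = -4, -4, -4, 4/3, -14/3, 122/15, -694/45, 9182/315, -34913/630, 599927/5670, …
ICs: h(0) = -4.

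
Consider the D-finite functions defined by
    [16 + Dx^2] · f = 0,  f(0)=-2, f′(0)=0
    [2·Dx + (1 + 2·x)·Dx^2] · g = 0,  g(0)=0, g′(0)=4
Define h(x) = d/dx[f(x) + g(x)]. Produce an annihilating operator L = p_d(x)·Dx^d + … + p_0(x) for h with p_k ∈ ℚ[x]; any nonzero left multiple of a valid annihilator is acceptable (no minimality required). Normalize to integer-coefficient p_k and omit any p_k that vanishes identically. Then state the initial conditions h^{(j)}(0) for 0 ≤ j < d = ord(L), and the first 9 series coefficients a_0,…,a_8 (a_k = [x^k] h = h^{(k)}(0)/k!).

f: a_k = -2, 0, 16, 0, -64/3, 0, 512/45, 0, -1024/315, …
g: a_k = 0, 4, -4, 16/3, -8, 64/5, -64/3, 256/7, -64, …
Sum ⇒ L₀ = lclm(L_f,L_g) in ℚ(x)⟨Dx⟩.
Derive L from L₀ (diff closure).
L = (160 + 256·x + 256·x^2) + (48 + 224·x + 384·x^2 + 256·x^3)·Dx + (10 + 16·x + 16·x^2)·Dx^2 + (3 + 14·x + 24·x^2 + 16·x^3)·Dx^3  (order 3).
h: a_k = 4, 24, 16, -352/3, 64, -896/15, 256, -169472/315, 1024, …
ICs: h(0) = 4, h′(0) = 24, h′′(0) = 32.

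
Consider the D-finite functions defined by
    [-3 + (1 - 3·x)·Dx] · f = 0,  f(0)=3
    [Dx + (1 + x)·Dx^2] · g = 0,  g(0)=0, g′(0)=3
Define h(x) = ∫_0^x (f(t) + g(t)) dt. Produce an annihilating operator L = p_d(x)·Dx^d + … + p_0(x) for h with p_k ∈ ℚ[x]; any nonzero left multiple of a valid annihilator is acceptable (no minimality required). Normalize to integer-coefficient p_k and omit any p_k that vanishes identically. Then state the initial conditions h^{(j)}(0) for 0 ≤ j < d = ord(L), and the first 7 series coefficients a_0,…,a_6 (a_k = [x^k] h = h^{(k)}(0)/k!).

f: a_k = 3, 9, 27, 81, 243, 729, 2187, …
g: a_k = 0, 3, -3/2, 1, -3/4, 3/5, -1/2, …
h₀=f+g: left-lcm gives L₀, ord ≤ 3.
h=∫₀ˣh₀: take L = L₀·Dx.
L = (66 + 18·x)·Dx^2 + (52 + 120·x + 36·x^2)·Dx^3 + (-7 + 11·x + 27·x^2 + 9·x^3)·Dx^4  (order 4).
h: a_k = 0, 3, 6, 17/2, 41/2, 969/20, 608/5, …
ICs: h(0) = 0, h′(0) = 3, h′′(0) = 12, h′′′(0) = 51.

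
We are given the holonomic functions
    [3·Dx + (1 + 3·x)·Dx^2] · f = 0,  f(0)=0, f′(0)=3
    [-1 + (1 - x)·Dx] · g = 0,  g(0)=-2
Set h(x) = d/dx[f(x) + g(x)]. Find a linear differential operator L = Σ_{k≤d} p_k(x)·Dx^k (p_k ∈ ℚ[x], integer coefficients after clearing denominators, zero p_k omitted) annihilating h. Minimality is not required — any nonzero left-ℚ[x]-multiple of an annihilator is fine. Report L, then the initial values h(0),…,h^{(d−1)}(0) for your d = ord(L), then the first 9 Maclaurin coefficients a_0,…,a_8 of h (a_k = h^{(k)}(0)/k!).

f: a_k = 0, 3, -9/2, 9, -81/4, 243/5, -243/2, 2187/7, -6561/8, …
g: a_k = -2, -2, -2, -2, -2, -2, -2, -2, -2, …
Sum ⇒ L₀ = lclm(L_f,L_g) in ℚ(x)⟨Dx⟩.
h=h₀': d/dx-closure on L₀ ⇒ L.
L = (-54 - 18·x) + (12 - 72·x - 36·x^2)·Dx + (5 + 13·x - 9·x^2 - 9·x^3)·Dx^2  (order 2).
h: a_k = 1, -13, 21, -89, 233, -741, 2173, -6577, 19665, …
ICs: h(0) = 1, h′(0) = -13.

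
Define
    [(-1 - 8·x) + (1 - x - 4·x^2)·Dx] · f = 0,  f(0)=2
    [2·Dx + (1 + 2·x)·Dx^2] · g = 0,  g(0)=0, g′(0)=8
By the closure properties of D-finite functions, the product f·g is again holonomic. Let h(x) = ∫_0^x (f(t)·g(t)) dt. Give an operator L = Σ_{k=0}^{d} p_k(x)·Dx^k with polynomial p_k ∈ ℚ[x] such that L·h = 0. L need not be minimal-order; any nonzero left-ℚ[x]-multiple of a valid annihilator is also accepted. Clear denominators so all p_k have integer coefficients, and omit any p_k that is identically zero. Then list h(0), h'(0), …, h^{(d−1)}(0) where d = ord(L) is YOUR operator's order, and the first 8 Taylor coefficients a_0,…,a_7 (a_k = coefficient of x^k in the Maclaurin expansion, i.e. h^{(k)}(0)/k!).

L = (10 + 32·x)·Dx + (22·x + 40·x^2)·Dx^2 + (-1 - x + 6·x^2 + 8·x^3)·Dx^3  (order 3).
h: a_k = 0, 0, 8, 0, 64/3, 32/3, 3344/45, 8608/105, …
ICs: h(0) = 0, h′(0) = 0, h′′(0) = 16.

f: a_k = 2, 2, 10, 18, 58, 130, 362, 882, …
g: a_k = 0, 8, -8, 32/3, -16, 128/5, -128/3, 512/7, …
L₀ := L_f ⊗_s L_g (sym. prod.), ord ≤ 2.
Integrate: L := L₀·Dx.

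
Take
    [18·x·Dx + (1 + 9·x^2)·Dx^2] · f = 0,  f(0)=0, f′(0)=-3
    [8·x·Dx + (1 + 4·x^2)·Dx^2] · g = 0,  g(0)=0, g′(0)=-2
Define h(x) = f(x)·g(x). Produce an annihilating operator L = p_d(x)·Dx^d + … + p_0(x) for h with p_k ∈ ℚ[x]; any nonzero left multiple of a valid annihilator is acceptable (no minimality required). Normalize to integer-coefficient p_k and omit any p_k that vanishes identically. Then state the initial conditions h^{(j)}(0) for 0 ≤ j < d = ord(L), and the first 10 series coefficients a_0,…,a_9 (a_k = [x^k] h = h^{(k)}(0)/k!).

L = (-864·x - 18720·x^3 - 82944·x^5 + 134784·x^7 + 1119744·x^9)·Dx + (-52 - 3036·x^2 - 33696·x^4 - 72576·x^6 + 471744·x^8 + 1679616·x^10)·Dx^2 + (-104·x - 2072·x^3 - 11232·x^5 + 13968·x^7 + 269568·x^9 + 559872·x^11)·Dx^3 + (-1 - 26·x^2 - 205·x^4 + 7380·x^8 + 33696·x^10 + 46656·x^12)·Dx^4  (order 4).
h: a_k = 0, 0, 6, 0, -26, 0, 702/5, 0, -30342/35, 0, …
ICs: h(0) = 0, h′(0) = 0, h′′(0) = 12, h′′′(0) = 0.

f: a_k = 0, -3, 0, 9, 0, -243/5, 0, 2187/7, 0, -2187, …
g: a_k = 0, -2, 0, 8/3, 0, -32/5, 0, 128/7, 0, -512/9, …
L₀ := L_f ⊗_s L_g (sym. prod.), ord ≤ 4.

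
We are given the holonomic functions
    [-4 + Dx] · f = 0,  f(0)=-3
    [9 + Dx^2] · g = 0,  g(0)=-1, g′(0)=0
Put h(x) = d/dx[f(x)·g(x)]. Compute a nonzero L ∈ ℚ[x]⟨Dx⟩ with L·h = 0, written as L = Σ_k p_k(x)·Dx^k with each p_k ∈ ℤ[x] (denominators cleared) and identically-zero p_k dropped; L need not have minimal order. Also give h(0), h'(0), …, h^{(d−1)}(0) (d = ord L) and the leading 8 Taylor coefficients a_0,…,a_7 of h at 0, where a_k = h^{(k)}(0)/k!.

f: a_k = -3, -12, -24, -32, -32, -128/5, -256/15, -1024/105, …
g: a_k = -1, 0, 9/2, 0, -27/8, 0, 81/80, 0, …
h₀=f·g: eliminate ⇒ L₀, order ≤ 1·2.
Differentiate: ansatz ord ≤ ord L₀ ⇒ L.
L = 25 - 8·Dx + Dx^2  (order 2).
h: a_k = 12, 21, -66, -527/2, -779/2, -11753/40, -4031/60, 164833/1680, …
ICs: h(0) = 12, h′(0) = 21.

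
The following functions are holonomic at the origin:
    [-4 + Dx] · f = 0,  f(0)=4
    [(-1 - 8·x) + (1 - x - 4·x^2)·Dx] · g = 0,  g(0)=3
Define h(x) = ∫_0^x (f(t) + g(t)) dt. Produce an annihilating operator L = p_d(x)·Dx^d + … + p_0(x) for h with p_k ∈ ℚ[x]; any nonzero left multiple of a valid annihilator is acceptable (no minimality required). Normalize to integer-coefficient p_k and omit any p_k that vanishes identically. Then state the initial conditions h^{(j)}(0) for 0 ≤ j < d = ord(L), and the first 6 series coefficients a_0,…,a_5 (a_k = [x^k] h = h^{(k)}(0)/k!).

f: a_k = 4, 16, 32, 128/3, 128/3, 512/15, …
g: a_k = 3, 3, 15, 27, 87, 195, …
Sum ⇒ L₀ = lclm(L_f,L_g) in ℚ(x)⟨Dx⟩.
∫: right-multiply L₀ by Dx.
L = (24 - 16·x + 576·x^2 + 512·x^3)·Dx + (6 - 56·x - 208·x^2 + 128·x^3 + 256·x^4)·Dx^2 + (-3 + 15·x + 16·x^2 - 64·x^3 - 64·x^4)·Dx^3  (order 3).
h: a_k = 0, 7, 19/2, 47/3, 209/12, 389/15, …
ICs: h(0) = 0, h′(0) = 7, h′′(0) = 19.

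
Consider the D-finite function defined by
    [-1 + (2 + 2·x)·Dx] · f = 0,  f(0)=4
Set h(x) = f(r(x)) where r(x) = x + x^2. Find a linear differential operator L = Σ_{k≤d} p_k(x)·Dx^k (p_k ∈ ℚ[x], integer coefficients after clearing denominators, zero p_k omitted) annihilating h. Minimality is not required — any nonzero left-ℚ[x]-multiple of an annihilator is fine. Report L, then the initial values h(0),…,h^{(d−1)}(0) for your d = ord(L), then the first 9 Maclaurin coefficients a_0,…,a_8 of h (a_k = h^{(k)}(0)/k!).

L = (-1 - 2·x) + (2 + 2·x + 2·x^2)·Dx  (order 1).
h: a_k = 4, 2, 3/2, -3/4, 3/32, 15/64, -57/256, 21/512, 867/8192, …
ICs: h(0) = 4.

f: a_k = 4, 2, -1/2, 1/4, -5/32, 7/64, -21/256, 33/512, -429/8192, …
Change of var in L_f (x↦r) gives L₀.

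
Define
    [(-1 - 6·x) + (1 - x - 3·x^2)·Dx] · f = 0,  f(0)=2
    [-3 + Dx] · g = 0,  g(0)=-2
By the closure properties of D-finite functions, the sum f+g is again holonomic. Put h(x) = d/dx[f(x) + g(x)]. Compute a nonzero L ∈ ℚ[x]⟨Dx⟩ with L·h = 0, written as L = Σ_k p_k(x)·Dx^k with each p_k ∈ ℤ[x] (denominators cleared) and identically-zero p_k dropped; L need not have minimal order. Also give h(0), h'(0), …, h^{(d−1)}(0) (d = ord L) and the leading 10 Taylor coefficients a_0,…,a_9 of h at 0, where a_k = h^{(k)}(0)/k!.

L = (54 + 774·x + 864·x^2 + 2916·x^3 + 1458·x^4) + (-33 - 252·x - 477·x^2 - 864·x^3 + 405·x^4 + 486·x^5)·Dx + (5 - 2·x + 63·x^2 - 36·x^3 - 297·x^4 - 162·x^5)·Dx^2  (order 2).
h: a_k = -4, -2, 15, 125, 1519/4, 23037/20, 121277/40, 2275111/280, 46728693/2240, 120197671/2240, …
ICs: h(0) = -4, h′(0) = -2.

f: a_k = 2, 2, 8, 14, 38, 80, 194, 434, 1016, 2318, …
g: a_k = -2, -6, -9, -9, -27/4, -81/20, -81/40, -243/280, -729/2240, -243/2240, …
h₀=f+g: left-lcm gives L₀, ord ≤ 2.
Differentiate: ansatz ord ≤ ord L₀ ⇒ L.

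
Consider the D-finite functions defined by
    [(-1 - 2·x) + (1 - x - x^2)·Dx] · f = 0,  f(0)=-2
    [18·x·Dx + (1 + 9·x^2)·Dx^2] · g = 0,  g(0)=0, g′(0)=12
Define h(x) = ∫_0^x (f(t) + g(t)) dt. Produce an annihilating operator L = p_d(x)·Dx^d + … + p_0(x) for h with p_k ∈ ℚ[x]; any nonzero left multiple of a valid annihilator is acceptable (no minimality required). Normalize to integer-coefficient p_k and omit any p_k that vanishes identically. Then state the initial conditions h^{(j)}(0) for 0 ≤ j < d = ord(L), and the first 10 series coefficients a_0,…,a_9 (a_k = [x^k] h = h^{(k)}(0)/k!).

L = (-36 + 144·x + 1440·x^2 + 2376·x^3 + 3186·x^4 + 486·x^6)·Dx^2 + (18 + 24·x - 108·x^2 + 444·x^3 + 2313·x^4 + 2178·x^5 + 243·x^6 + 486·x^7)·Dx^3 + (-2 - 10·x - 34·x^2 - 48·x^3 - 123·x^4 + 387·x^5 + 198·x^6 + 81·x^7 + 81·x^8)·Dx^4  (order 4).
h: a_k = 0, -2, 5, -4/3, -21/2, -2, 446/15, -26/7, -4521/28, -68/9, …
ICs: h(0) = 0, h′(0) = -2, h′′(0) = 10, h′′′(0) = -8.

f: a_k = -2, -2, -4, -6, -10, -16, -26, -42, -68, -110, …
g: a_k = 0, 12, 0, -36, 0, 972/5, 0, -8748/7, 0, 8748, …
Sum ⇒ L₀ = lclm(L_f,L_g) in ℚ(x)⟨Dx⟩.
Integrate: L := L₀·Dx.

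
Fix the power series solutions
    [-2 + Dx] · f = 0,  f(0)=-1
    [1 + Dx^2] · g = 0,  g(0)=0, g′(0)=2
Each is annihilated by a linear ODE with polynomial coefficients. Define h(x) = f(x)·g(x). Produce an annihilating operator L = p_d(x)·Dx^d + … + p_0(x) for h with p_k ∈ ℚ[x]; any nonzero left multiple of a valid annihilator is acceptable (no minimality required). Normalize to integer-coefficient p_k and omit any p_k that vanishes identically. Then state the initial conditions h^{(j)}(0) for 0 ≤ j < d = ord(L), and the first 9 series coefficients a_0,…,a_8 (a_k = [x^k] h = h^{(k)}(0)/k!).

f: a_k = -1, -2, -2, -4/3, -2/3, -4/15, -4/45, -8/315, -2/315, …
g: a_k = 0, 2, 0, -1/3, 0, 1/60, 0, -1/2520, 0, …
Sym-product of L_f,L_g gives L₀ (≤ ord 2).
L = 5 - 4·Dx + Dx^2  (order 2).
h: a_k = 0, -2, -4, -11/3, -2, -41/60, -11/90, 29/2520, 1/60, …
ICs: h(0) = 0, h′(0) = -2.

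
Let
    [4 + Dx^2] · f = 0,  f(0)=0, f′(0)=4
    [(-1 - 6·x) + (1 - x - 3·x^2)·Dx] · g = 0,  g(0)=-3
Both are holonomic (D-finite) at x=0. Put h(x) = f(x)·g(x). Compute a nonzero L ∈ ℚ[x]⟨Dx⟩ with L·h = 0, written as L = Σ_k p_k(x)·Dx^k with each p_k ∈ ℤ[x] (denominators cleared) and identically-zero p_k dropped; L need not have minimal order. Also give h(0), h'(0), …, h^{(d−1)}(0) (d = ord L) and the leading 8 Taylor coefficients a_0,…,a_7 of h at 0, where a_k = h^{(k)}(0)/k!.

L = (2 + 4·x + 12·x^2) + (2 + 12·x)·Dx + (-1 + x + 3·x^2)·Dx^2  (order 2).
h: a_k = 0, -12, -12, -40, -76, -988/5, -2128/5, -106916/105, …
ICs: h(0) = 0, h′(0) = -12.

f: a_k = 0, 4, 0, -8/3, 0, 8/15, 0, -16/315, …
g: a_k = -3, -3, -12, -21, -57, -120, -291, -651, …
L₀ := L_f ⊗_s L_g (sym. prod.), ord ≤ 2.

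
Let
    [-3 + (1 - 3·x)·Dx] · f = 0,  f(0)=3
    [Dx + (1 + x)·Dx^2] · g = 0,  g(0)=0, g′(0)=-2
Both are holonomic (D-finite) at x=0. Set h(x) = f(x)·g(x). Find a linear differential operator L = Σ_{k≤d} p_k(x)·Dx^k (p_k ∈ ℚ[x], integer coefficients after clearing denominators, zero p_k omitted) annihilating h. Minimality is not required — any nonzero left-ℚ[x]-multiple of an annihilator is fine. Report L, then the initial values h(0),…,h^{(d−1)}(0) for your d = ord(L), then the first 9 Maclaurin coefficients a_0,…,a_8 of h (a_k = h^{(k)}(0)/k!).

f: a_k = 3, 9, 27, 81, 243, 729, 2187, 6561, 19683, …
g: a_k = 0, -2, 1, -2/3, 1/2, -2/5, 1/3, -2/7, 1/4, …
h₀=f·g: eliminate ⇒ L₀, order ≤ 1·2.
L = 3 + (5 + 9·x)·Dx + (-1 + 2·x + 3·x^2)·Dx^2  (order 2).
h: a_k = 0, -6, -15, -47, -279/2, -4197/10, -12581/10, -264261/70, -1585461/140, …
ICs: h(0) = 0, h′(0) = -6.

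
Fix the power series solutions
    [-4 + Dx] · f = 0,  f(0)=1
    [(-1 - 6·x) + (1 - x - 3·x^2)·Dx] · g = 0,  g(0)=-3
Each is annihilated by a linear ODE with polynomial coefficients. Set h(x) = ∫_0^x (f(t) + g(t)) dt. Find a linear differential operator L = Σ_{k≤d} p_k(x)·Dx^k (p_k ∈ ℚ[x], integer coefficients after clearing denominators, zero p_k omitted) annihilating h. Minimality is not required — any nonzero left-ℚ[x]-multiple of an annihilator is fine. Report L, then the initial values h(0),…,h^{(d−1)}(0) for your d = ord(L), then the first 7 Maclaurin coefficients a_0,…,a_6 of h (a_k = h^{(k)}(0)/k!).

f: a_k = 1, 4, 8, 32/3, 32/3, 128/15, 256/45, …
g: a_k = -3, -3, -12, -21, -57, -120, -291, …
Weyl lclm of L_f,L_g ⇒ L₀ (ord ≤ 2).
h=∫₀ˣh₀: take L = L₀·Dx.
L = (16 - 8·x + 360·x^2 + 288·x^3)·Dx + (8 - 50·x - 134·x^2 + 96·x^3 + 144·x^4)·Dx^2 + (-3 + 13·x + 11·x^2 - 42·x^3 - 36·x^4)·Dx^3  (order 3).
h: a_k = 0, -2, 1/2, -4/3, -31/12, -139/15, -836/45, …
ICs: h(0) = 0, h′(0) = -2, h′′(0) = 1.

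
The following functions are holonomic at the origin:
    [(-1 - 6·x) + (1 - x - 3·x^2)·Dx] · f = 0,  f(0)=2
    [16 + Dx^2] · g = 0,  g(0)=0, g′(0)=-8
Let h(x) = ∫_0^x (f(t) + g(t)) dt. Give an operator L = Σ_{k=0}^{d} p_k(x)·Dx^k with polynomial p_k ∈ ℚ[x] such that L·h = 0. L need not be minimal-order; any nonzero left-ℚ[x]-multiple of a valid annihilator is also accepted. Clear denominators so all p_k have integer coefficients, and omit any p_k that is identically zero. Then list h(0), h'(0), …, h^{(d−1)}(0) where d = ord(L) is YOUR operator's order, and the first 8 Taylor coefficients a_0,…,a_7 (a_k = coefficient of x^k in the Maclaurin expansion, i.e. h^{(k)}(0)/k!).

L = (464 + 2816·x + 416·x^2 + 2112·x^3 + 5760·x^4 + 6912·x^5)·Dx + (-192 + 304·x + 672·x^2 - 1312·x^3 - 1008·x^4 + 3456·x^5 + 3456·x^6)·Dx^2 + (29 + 176·x + 26·x^2 + 132·x^3 + 360·x^4 + 432·x^5)·Dx^3 + (-12 + 19·x + 42·x^2 - 82·x^3 - 63·x^4 + 216·x^5 + 216·x^6)·Dx^4  (order 4).
h: a_k = 0, 2, -3, 8/3, 53/6, 38/5, 472/45, 194/7, …
ICs: h(0) = 0, h′(0) = 2, h′′(0) = -6, h′′′(0) = 16.

f: a_k = 2, 2, 8, 14, 38, 80, 194, 434, …
g: a_k = 0, -8, 0, 64/3, 0, -256/15, 0, 2048/315, …
L₀ := lclm(L_f,L_g); ord L₀ ≤ 1+2.
∫: right-multiply L₀ by Dx.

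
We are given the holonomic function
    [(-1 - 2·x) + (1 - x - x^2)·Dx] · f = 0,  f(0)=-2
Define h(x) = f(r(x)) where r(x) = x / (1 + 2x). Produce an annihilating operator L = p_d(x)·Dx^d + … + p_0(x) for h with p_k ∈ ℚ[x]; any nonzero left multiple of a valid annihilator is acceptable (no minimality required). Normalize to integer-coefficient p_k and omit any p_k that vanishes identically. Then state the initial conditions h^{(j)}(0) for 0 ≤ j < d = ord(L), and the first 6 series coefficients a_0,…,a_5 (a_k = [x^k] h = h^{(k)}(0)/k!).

L = (-1 - 4·x) + (1 + 5·x + 7·x^2 + 2·x^3)·Dx  (order 1).
h: a_k = -2, -2, 0, 2, -6, 16, …
ICs: h(0) = -2.

f: a_k = -2, -2, -4, -6, -10, -16, …
L₀ from L_f via x↦r, Dx↦r'^{-1}Dx.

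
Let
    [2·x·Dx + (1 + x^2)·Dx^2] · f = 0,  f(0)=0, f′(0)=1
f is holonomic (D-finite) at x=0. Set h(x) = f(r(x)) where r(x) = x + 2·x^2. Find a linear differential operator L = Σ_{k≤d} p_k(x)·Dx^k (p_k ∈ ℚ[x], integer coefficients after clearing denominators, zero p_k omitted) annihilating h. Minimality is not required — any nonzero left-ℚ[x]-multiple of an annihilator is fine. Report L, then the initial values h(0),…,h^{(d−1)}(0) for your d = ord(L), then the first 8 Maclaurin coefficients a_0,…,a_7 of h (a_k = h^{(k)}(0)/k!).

L = (-4 + 2·x + 16·x^2 + 48·x^3 + 48·x^4)·Dx + (1 + 4·x + x^2 + 8·x^3 + 20·x^4 + 16·x^5)·Dx^2  (order 2).
h: a_k = 0, 1, 2, -1/3, -2, -19/5, -2/3, 55/7, …
ICs: h(0) = 0, h′(0) = 1.

f: a_k = 0, 1, 0, -1/3, 0, 1/5, 0, -1/7, …
L₀ from L_f via x↦r, Dx↦r'^{-1}Dx.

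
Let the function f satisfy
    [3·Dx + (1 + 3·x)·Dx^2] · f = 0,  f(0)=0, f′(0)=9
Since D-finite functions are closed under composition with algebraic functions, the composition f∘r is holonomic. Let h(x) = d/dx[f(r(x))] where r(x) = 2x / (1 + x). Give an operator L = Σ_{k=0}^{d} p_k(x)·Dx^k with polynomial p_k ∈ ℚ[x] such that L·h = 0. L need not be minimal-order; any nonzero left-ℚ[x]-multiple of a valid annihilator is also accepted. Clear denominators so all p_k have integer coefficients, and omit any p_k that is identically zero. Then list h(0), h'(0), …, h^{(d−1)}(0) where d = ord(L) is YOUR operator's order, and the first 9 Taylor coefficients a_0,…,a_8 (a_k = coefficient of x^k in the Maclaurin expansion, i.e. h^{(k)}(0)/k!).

f: a_k = 0, 9, -27/2, 27, -243/4, 729/5, -729/2, 6561/7, -19683/8, …
h₀=f(r): pull back L_f along r ⇒ L₀.
Differentiate: ansatz ord ≤ ord L₀ ⇒ L.
L = (8 + 14·x) + (1 + 8·x + 7·x^2)·Dx  (order 1).
h: a_k = 18, -144, 1026, -7200, 50418, -352944, 2470626, -17294400, 121060818, …
ICs: h(0) = 18.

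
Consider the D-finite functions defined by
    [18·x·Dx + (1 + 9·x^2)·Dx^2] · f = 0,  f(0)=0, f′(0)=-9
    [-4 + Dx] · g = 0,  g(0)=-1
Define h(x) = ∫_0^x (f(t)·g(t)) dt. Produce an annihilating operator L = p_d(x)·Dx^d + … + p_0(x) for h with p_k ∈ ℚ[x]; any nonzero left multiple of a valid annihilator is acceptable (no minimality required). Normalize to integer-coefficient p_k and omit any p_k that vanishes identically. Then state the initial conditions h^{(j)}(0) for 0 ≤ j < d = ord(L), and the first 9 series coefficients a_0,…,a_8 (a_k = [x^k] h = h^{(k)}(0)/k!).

f: a_k = 0, -9, 0, 27, 0, -729/5, 0, 6561/7, 0, …
g: a_k = -1, -4, -8, -32/3, -32/3, -128/15, -256/45, -1024/315, -512/315, …
Product ⇒ symmetric product L₀, ord ≤ 2.
∫: right-multiply L₀ by Dx.
L = (16 - 72·x + 144·x^2)·Dx + (-8 + 18·x - 72·x^2)·Dx^2 + (1 + 9·x^2)·Dx^3  (order 3).
h: a_k = 0, 0, 9/2, 12, 45/4, -12/5, 43/10, 372/7, -269/280, …
ICs: h(0) = 0, h′(0) = 0, h′′(0) = 9.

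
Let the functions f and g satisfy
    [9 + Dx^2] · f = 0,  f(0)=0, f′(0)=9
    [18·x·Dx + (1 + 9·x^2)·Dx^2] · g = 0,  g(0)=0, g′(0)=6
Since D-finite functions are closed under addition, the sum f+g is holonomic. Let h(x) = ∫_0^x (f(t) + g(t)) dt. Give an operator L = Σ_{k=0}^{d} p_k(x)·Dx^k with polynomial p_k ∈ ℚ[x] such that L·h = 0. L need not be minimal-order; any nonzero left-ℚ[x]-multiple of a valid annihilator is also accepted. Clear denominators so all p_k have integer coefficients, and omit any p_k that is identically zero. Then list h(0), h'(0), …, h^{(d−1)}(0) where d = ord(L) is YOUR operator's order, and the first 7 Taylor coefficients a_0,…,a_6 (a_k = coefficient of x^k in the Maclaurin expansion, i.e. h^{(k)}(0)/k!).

L = (-1782·x + 20412·x^3 + 13122·x^5)·Dx^2 + (-9 + 567·x^2 + 6561·x^4 + 6561·x^6)·Dx^3 + (-198·x + 2268·x^3 + 1458·x^5)·Dx^4 + (-1 + 63·x^2 + 729·x^4 + 729·x^6)·Dx^5  (order 5).
h: a_k = 0, 0, 15/2, 0, -63/8, 0, 1377/80, …
ICs: h(0) = 0, h′(0) = 0, h′′(0) = 15, h′′′(0) = 0, h′′′′(0) = -189.

f: a_k = 0, 9, 0, -27/2, 0, 243/40, 0, …
g: a_k = 0, 6, 0, -18, 0, 486/5, 0, …
f+g: L₀ = lclm(L_f,L_g), ord ≤ 2+2.
h=∫₀ˣh₀: take L = L₀·Dx.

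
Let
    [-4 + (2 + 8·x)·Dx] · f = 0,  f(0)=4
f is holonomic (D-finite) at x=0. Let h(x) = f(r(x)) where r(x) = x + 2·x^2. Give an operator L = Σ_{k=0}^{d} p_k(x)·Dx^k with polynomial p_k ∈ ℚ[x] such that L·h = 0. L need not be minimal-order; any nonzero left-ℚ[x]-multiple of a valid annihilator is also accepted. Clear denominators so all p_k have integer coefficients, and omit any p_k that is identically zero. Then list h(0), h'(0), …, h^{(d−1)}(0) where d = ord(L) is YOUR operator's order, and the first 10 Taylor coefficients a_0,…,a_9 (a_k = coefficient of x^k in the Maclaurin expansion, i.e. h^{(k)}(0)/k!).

f: a_k = 4, 8, -8, 16, -40, 112, -336, 1056, -3432, 11440, …
h₀=f(r): pull back L_f along r ⇒ L₀.
L = (-2 - 8·x) + (1 + 4·x + 8·x^2)·Dx  (order 1).
h: a_k = 4, 8, 8, -16, 24, -16, -48, 224, -488, 432, …
ICs: h(0) = 4.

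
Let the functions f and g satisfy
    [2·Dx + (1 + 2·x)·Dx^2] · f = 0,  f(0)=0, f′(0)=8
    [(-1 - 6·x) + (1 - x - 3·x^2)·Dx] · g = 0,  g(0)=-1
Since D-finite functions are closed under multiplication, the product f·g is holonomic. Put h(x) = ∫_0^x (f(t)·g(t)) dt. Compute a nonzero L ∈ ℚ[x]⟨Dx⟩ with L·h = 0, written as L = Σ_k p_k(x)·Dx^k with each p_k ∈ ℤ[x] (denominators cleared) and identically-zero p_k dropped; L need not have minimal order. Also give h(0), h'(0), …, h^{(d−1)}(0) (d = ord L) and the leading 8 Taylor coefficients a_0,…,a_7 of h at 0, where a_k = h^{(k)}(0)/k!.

L = (8 + 24·x)·Dx + (18·x + 30·x^2)·Dx^2 + (-1 - x + 5·x^2 + 6·x^3)·Dx^3  (order 3).
h: a_k = 0, 0, -4, 0, -26/3, -56/15, -1112/45, -808/35, …
ICs: h(0) = 0, h′(0) = 0, h′′(0) = -8.

f: a_k = 0, 8, -8, 32/3, -16, 128/5, -128/3, 512/7, …
g: a_k = -1, -1, -4, -7, -19, -40, -97, -217, …
Product ⇒ symmetric product L₀, ord ≤ 2.
Integrate: L := L₀·Dx.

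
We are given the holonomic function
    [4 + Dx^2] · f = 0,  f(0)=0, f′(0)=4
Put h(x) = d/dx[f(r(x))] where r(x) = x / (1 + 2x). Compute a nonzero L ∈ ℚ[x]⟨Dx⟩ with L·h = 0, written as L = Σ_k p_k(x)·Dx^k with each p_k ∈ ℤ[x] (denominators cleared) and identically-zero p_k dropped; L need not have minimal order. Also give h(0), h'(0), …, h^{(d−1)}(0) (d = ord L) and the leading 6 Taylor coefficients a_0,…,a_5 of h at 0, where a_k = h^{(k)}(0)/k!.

f: a_k = 0, 4, 0, -8/3, 0, 8/15, …
f∘r: x↦r, Dx↦Dx/r' in L_f ⇒ L₀.
Differentiate: ansatz ord ≤ ord L₀ ⇒ L.
L = (28 + 96·x + 96·x^2) + (12 + 72·x + 144·x^2 + 96·x^3)·Dx + (1 + 8·x + 24·x^2 + 32·x^3 + 16·x^4)·Dx^2  (order 2).
h: a_k = 4, -16, 40, -64, 8/3, 480, …
ICs: h(0) = 4, h′(0) = -16.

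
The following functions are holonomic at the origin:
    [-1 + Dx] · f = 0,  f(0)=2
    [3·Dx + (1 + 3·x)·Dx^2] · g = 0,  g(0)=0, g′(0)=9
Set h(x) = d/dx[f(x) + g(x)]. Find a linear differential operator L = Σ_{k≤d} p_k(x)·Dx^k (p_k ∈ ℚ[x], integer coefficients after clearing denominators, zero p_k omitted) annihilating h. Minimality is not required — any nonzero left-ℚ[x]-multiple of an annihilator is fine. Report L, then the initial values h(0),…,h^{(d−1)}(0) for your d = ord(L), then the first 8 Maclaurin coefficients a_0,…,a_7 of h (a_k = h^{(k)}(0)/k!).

f: a_k = 2, 2, 1, 1/3, 1/12, 1/60, 1/360, 1/2520, …
g: a_k = 0, 9, -27/2, 27, -243/4, 729/5, -729/2, 6561/7, …
Sum ⇒ L₀ = lclm(L_f,L_g) in ℚ(x)⟨Dx⟩.
h=h₀': d/dx-closure on L₀ ⇒ L.
L = (-21 - 9·x) + (17 - 6·x - 9·x^2)·Dx + (4 + 15·x + 9·x^2)·Dx^2  (order 2).
h: a_k = 11, -25, 82, -728/3, 8749/12, -131219/60, 2361961/360, -49601159/2520, …
ICs: h(0) = 11, h′(0) = -25.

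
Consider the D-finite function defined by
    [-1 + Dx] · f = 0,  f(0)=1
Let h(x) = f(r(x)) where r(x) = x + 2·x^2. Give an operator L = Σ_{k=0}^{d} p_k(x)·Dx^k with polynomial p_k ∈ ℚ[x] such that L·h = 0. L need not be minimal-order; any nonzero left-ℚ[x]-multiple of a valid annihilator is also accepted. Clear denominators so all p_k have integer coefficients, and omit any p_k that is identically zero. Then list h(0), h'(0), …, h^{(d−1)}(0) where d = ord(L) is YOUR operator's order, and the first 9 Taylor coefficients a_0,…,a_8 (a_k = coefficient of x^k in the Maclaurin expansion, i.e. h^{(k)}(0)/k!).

L = (-1 - 4·x) + Dx  (order 1).
h: a_k = 1, 1, 5/2, 13/6, 73/24, 281/120, 1741/720, 1697/1008, 57233/40320, …
ICs: h(0) = 1.

f: a_k = 1, 1, 1/2, 1/6, 1/24, 1/120, 1/720, 1/5040, 1/40320, …
f∘r: x↦r, Dx↦Dx/r' in L_f ⇒ L₀.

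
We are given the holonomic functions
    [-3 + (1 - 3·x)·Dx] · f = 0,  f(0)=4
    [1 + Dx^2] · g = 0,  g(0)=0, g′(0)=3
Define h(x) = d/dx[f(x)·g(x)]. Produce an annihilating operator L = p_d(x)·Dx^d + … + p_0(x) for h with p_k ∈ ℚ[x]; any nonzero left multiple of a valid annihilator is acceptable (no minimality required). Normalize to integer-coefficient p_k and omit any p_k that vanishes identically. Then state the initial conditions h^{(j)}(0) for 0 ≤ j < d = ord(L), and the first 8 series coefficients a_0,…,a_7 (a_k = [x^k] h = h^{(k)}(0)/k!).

f: a_k = 4, 12, 36, 108, 324, 972, 2916, 8748, …
g: a_k = 0, 3, 0, -1/2, 0, 1/40, 0, -1/1680, …
Sym-product of L_f,L_g gives L₀ (≤ ord 2).
Differentiate: ansatz ord ≤ ord L₀ ⇒ L.
L = (-17 - 6·x + 9·x^2) + (-6 + 18·x)·Dx + (1 - 6·x + 9·x^2)·Dx^2  (order 2).
h: a_k = 12, 72, 318, 1272, 9541/2, 85869/5, 3606497/60, 7212994/35, …
ICs: h(0) = 12, h′(0) = 72.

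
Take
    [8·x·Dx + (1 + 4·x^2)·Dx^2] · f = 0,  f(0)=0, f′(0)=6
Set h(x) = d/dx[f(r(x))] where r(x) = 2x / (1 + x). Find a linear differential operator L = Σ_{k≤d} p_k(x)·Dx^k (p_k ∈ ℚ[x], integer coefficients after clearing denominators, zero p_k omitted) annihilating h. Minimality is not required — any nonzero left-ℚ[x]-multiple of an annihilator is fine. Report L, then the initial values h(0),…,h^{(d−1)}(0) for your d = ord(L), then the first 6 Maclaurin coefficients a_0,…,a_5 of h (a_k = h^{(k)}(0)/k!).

f: a_k = 0, 6, 0, -8, 0, 96/5, …
Substitute x→r, Dx→(1/r')Dx; clear ⇒ L₀.
Derive L from L₀ (diff closure).
L = (2 + 34·x) + (1 + 2·x + 17·x^2)·Dx  (order 1).
h: a_k = 12, -24, -156, 720, 1212, -14664, …
ICs: h(0) = 12.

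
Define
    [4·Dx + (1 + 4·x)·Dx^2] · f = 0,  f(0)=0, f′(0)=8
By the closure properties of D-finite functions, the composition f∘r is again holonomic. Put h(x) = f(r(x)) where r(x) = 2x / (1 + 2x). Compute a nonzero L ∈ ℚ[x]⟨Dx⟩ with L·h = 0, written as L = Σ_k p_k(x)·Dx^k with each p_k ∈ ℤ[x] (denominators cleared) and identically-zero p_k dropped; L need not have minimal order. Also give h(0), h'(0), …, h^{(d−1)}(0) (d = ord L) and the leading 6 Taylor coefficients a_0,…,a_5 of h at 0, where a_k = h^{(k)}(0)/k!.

f: a_k = 0, 8, -16, 128/3, -128, 2048/5, …
Change of var in L_f (x↦r) gives L₀.
L = (12 + 40·x)·Dx + (1 + 12·x + 20·x^2)·Dx^2  (order 2).
h: a_k = 0, 16, -96, 1984/3, -4992, 199936/5, …
ICs: h(0) = 0, h′(0) = 16.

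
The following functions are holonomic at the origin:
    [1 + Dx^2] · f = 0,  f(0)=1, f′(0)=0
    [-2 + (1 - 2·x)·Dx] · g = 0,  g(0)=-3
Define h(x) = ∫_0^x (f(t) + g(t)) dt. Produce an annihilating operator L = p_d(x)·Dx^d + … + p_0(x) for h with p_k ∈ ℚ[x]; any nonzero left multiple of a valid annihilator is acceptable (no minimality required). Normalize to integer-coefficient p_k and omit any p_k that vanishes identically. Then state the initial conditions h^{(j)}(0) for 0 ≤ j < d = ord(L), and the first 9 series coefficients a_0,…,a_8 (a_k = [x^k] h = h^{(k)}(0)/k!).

f: a_k = 1, 0, -1/2, 0, 1/24, 0, -1/720, 0, 1/40320, …
g: a_k = -3, -6, -12, -24, -48, -96, -192, -384, -768, …
f+g: L₀ = lclm(L_f,L_g), ord ≤ 2+1.
h=∫₀ˣh₀: take L = L₀·Dx.
L = (-50 + 8·x - 8·x^2)·Dx + (9 - 22·x + 12·x^2 - 8·x^3)·Dx^2 + (-50 + 8·x - 8·x^2)·Dx^3 + (9 - 22·x + 12·x^2 - 8·x^3)·Dx^4  (order 4).
h: a_k = 0, -2, -3, -25/6, -6, -1151/120, -16, -138241/5040, -48, …
ICs: h(0) = 0, h′(0) = -2, h′′(0) = -6, h′′′(0) = -25.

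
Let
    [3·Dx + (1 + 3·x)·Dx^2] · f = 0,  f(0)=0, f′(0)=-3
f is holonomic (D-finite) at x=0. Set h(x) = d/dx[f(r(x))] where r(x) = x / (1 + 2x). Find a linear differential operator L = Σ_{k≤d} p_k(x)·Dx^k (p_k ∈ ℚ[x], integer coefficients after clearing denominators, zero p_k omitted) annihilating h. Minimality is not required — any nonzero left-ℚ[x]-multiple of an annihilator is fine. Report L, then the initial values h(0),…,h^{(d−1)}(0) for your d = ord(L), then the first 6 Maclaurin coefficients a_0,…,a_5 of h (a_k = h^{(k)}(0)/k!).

L = (7 + 20·x) + (1 + 7·x + 10·x^2)·Dx  (order 1).
h: a_k = -3, 21, -117, 609, -3093, 15561, …
ICs: h(0) = -3.

f: a_k = 0, -3, 9/2, -9, 81/4, -243/5, …
Substitute x→r, Dx→(1/r')Dx; clear ⇒ L₀.
Derive L from L₀ (diff closure).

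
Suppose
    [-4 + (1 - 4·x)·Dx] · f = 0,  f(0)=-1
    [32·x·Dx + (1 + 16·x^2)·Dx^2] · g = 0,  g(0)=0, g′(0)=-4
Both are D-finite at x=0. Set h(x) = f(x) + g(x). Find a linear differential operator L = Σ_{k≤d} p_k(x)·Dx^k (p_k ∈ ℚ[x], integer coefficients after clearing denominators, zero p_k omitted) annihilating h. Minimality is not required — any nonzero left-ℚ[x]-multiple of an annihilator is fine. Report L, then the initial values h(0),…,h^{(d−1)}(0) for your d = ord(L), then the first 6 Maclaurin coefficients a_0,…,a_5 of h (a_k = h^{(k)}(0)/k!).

L = (-32 + 512·x + 1536·x^2)·Dx + (16 - 32·x + 256·x^2 + 1536·x^3)·Dx^2 + (-1 + 256·x^4)·Dx^3  (order 3).
h: a_k = -1, -8, -16, -128/3, -256, -6144/5, …
ICs: h(0) = -1, h′(0) = -8, h′′(0) = -32.

f: a_k = -1, -4, -16, -64, -256, -1024, …
g: a_k = 0, -4, 0, 64/3, 0, -1024/5, …
Sum ⇒ L₀ = lclm(L_f,L_g) in ℚ(x)⟨Dx⟩.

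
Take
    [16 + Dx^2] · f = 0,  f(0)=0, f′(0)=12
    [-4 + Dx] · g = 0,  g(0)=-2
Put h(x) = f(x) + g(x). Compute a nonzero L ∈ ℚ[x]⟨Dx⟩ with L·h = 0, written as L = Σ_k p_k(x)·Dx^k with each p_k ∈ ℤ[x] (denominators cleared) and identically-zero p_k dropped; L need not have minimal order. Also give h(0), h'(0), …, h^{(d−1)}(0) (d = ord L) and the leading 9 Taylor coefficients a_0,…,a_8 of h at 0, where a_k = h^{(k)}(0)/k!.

f: a_k = 0, 12, 0, -32, 0, 128/5, 0, -1024/105, 0, …
g: a_k = -2, -8, -16, -64/3, -64/3, -256/15, -512/45, -2048/315, -1024/315, …
Weyl lclm of L_f,L_g ⇒ L₀ (ord ≤ 3).
L = -64 + 16·Dx - 4·Dx^2 + Dx^3  (order 3).
h: a_k = -2, 4, -16, -160/3, -64/3, 128/15, -512/45, -1024/63, -1024/315, …
ICs: h(0) = -2, h′(0) = 4, h′′(0) = -32.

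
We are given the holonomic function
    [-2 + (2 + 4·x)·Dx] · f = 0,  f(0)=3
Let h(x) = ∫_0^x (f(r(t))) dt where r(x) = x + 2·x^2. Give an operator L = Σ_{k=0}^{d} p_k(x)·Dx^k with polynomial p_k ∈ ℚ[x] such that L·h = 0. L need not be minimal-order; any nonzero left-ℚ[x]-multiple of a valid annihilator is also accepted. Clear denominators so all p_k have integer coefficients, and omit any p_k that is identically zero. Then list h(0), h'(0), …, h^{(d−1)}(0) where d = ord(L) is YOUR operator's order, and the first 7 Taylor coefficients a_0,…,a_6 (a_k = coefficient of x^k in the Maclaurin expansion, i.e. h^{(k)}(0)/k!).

f: a_k = 3, 3, -3/2, 3/2, -15/8, 21/8, -63/16, …
h₀=f(r): pull back L_f along r ⇒ L₀.
∫: right-multiply L₀ by Dx.
L = (-1 - 4·x)·Dx + (1 + 2·x + 4·x^2)·Dx^2  (order 2).
h: a_k = 0, 3, 3/2, 3/2, -9/8, 9/40, 15/16, …
ICs: h(0) = 0, h′(0) = 3.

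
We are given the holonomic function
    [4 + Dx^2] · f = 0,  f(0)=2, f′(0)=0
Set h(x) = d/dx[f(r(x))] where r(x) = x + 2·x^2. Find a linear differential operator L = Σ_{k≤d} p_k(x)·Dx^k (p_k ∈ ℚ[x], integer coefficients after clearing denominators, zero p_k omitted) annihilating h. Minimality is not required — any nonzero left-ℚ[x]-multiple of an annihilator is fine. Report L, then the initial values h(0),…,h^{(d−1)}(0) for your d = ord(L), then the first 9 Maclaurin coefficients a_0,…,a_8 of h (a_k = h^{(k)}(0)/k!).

f: a_k = 2, 0, -4, 0, 4/3, 0, -8/45, 0, 4/315, …
f∘r: x↦r, Dx↦Dx/r' in L_f ⇒ L₀.
h₀' ⇒ L via d/dx closure of L₀.
L = (52 + 64·x + 384·x^2 + 1024·x^3 + 1024·x^4) + (-12 - 48·x)·Dx + (1 + 8·x + 16·x^2)·Dx^2  (order 2).
h: a_k = 0, -8, -48, -176/3, 160/3, 2864/15, 4256/15, 26912/315, -8896/35, …
ICs: h(0) = 0, h′(0) = -8.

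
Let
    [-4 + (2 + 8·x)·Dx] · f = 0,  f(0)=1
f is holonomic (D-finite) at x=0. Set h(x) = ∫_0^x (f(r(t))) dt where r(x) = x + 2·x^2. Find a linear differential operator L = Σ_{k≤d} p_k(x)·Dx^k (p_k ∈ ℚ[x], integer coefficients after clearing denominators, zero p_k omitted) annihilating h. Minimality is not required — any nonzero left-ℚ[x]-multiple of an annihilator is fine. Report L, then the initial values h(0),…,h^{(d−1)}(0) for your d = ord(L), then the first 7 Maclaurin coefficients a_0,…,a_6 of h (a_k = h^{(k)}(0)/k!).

L = (-2 - 8·x)·Dx + (1 + 4·x + 8·x^2)·Dx^2  (order 2).
h: a_k = 0, 1, 1, 2/3, -1, 6/5, -2/3, …
ICs: h(0) = 0, h′(0) = 1.

f: a_k = 1, 2, -2, 4, -10, 28, -84, …
Change of var in L_f (x↦r) gives L₀.
h=∫h₀ ⇒ L = L₀·Dx.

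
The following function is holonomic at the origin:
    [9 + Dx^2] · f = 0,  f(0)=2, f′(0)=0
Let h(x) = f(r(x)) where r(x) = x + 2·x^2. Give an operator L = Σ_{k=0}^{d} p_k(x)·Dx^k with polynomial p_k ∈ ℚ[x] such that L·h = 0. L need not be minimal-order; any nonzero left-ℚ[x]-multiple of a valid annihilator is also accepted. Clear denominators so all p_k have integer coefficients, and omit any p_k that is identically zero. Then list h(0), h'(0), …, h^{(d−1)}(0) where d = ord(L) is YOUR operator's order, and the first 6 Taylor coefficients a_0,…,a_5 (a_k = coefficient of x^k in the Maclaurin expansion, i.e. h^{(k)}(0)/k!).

f: a_k = 2, 0, -9, 0, 27/4, 0, …
L₀ from L_f via x↦r, Dx↦r'^{-1}Dx.
L = (9 + 108·x + 432·x^2 + 576·x^3) - 4·Dx + (1 + 4·x)·Dx^2  (order 2).
h: a_k = 2, 0, -9, -36, -117/4, 54, …
ICs: h(0) = 2, h′(0) = 0.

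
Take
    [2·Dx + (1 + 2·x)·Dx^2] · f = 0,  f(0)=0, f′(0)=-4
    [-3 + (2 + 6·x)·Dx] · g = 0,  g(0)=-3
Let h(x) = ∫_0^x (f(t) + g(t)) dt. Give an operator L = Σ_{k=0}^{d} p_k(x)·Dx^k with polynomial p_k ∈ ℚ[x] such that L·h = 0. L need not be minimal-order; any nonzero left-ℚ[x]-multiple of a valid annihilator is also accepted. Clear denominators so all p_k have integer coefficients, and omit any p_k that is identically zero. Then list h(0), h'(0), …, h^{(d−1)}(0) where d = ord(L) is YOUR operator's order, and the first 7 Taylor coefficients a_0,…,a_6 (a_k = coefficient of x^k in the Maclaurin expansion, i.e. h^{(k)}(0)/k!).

L = (-6 + 36·x)·Dx^2 + (5 + 84·x + 180·x^2)·Dx^3 + (2 + 22·x + 72·x^2 + 72·x^3)·Dx^4  (order 4).
h: a_k = 0, -3, -17/4, 59/24, -499/192, 2239/640, -41899/7680, …
ICs: h(0) = 0, h′(0) = -3, h′′(0) = -17/2, h′′′(0) = 59/4.

f: a_k = 0, -4, 4, -16/3, 8, -64/5, 64/3, …
g: a_k = -3, -9/2, 27/8, -81/16, 1215/128, -5103/256, 45927/1024, …
f+g: L₀ = lclm(L_f,L_g), ord ≤ 2+1.
Integrate: L := L₀·Dx.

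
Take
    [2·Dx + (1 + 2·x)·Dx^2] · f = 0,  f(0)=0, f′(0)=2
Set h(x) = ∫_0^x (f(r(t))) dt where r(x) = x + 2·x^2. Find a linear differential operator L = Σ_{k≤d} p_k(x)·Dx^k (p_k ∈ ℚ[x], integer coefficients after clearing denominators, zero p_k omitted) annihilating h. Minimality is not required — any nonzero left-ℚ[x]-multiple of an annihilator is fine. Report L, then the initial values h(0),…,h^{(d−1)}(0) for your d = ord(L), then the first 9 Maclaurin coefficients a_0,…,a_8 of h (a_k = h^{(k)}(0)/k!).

f: a_k = 0, 2, -2, 8/3, -4, 32/5, -32/3, 128/7, -32, …
f∘r: x↦r, Dx↦Dx/r' in L_f ⇒ L₀.
h=∫₀ˣh₀: take L = L₀·Dx.
L = (-2 + 8·x + 16·x^2)·Dx^2 + (1 + 6·x + 12·x^2 + 16·x^3)·Dx^3  (order 3).
h: a_k = 0, 0, 1, 2/3, -4/3, 4/5, 16/15, -64/21, 16/7, …
ICs: h(0) = 0, h′(0) = 0, h′′(0) = 2.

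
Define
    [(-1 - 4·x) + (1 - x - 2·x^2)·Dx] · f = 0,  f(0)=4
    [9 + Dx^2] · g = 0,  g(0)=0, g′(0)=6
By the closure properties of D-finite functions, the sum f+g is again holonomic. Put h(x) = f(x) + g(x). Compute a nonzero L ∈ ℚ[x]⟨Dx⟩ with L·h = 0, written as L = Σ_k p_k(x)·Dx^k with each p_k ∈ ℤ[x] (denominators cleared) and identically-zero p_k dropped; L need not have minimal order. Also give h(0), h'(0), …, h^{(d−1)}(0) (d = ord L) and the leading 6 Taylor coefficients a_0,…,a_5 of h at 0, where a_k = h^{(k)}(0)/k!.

f: a_k = 4, 4, 12, 20, 44, 84, …
g: a_k = 0, 6, 0, -9, 0, 81/20, …
h₀=f+g: left-lcm gives L₀, ord ≤ 3.
L = (117 + 486·x + 135·x^2 + 360·x^3 + 540·x^4 + 432·x^5) + (-45 + 63·x + 81·x^2 - 153·x^3 - 18·x^4 + 324·x^5 + 216·x^6)·Dx + (13 + 54·x + 15·x^2 + 40·x^3 + 60·x^4 + 48·x^5)·Dx^2 + (-5 + 7·x + 9·x^2 - 17·x^3 - 2·x^4 + 36·x^5 + 24·x^6)·Dx^3  (order 3).
h: a_k = 4, 10, 12, 11, 44, 1761/20, …
ICs: h(0) = 4, h′(0) = 10, h′′(0) = 24.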